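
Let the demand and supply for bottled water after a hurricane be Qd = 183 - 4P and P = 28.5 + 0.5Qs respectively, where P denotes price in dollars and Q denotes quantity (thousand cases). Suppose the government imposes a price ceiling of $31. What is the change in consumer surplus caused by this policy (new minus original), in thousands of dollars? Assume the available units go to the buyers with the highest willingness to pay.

4.5

Rearranging supply gives Qs = 2P - 57. Equilibrium: 183 - 4P = 2P - 57, so 240 = 6P and P* = 40, Q* = 23.
Since 31 < 40, the ceiling is binding.
At P = 31: Qd = 183 - 4·31 = 59 and Qs = 2·31 - 57 = 5.
Consumer surplus without the control is ½ · (45.75 - 40) · 23 = 66.125.
With the ceiling, 5 units are sold at 31 (assume they go to the highest-value buyers). The demand price at Q = 5 is 44.5, so CS = ½ · [(45.75 - 31) + (44.5 - 31)] · 5 = 70.625.
Change in consumer surplus = 70.625 - 66.125 = 4.5.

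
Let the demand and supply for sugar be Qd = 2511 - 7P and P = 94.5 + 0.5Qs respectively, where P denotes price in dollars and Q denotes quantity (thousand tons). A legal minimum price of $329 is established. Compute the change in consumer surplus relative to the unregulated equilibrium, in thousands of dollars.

-8975.5

Rearranging supply gives Qs = 2P - 189. Setting quantity demanded equal to quantity supplied, 2511 - 7P = 2P - 189, gives P* = 300 and Q* = 411.
Because the floor (329) lies above the market-clearing price, it is binding.
At P = 329: Qd = 2511 - 7·329 = 208 and Qs = 2·329 - 189 = 469.
Consumer surplus without the control is ½ · (2511/7 - 300) · 411 = 168921/14.
With the floor, consumers buy 208 units at 329, so CS = ½ · (2511/7 - 329) · 208 = 21632/7.
Change in consumer surplus = 21632/7 - 168921/14 = -8975.5.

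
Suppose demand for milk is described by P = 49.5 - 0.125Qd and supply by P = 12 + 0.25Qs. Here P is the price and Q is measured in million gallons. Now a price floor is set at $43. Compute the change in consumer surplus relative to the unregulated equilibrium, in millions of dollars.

-456

Rearranging demand gives Qd = 396 - 8P; rearranging supply gives Qs = 4P - 48. In a free market, 396 - 8P = 4P - 48 gives the equilibrium P* = 37, Q* = 100.
The floor of 43 is above the equilibrium price 37, so it binds.
At P = 43: Qd = 396 - 8·43 = 52 and Qs = 4·43 - 48 = 124.
Consumer surplus without the control is ½ · (49.5 - 37) · 100 = 625.
With the floor, consumers buy 52 units at 43, so CS = ½ · (49.5 - 43) · 52 = 169.
Change in consumer surplus = 169 - 625 = -456.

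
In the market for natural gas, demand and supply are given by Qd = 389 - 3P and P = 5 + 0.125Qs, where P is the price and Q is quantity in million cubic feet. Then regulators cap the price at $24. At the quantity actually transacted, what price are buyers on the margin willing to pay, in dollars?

Rearranging supply gives Qs = 8P - 40. In a free market, 389 - 3P = 8P - 40 gives the equilibrium P* = 39, Q* = 272.
Because the ceiling (24) lies below the market-clearing price, it is binding.
At P = 24: Qd = 389 - 3·24 = 317 and Qs = 8·24 - 40 = 152.
Only 152 units reach the market. On the demand curve, the marginal buyer's willingness to pay at Q = 152 is (389 - 152)/3 = 79.

79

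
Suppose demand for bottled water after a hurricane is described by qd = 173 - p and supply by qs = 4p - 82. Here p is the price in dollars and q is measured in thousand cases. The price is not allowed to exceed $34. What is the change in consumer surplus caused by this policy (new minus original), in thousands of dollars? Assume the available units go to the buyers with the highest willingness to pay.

-1394

Equilibrium: 173 - p = 4p - 82, so 255 = 5p and p* = 51, q* = 122.
Because the ceiling (34) lies below the market-clearing price, it is binding.
At p = 34: qd = 173 - 34 = 139 and qs = 4·34 - 82 = 54.
Consumer surplus without the control is ½ · (173 - 51) · 122 = 7442.
With the ceiling, 54 units are sold at 34 (assume they go to the highest-value buyers). The demand price at q = 54 is 119, so CS = ½ · [(173 - 34) + (119 - 34)] · 54 = 6048.
Change in consumer surplus = 6048 - 7442 = -1394.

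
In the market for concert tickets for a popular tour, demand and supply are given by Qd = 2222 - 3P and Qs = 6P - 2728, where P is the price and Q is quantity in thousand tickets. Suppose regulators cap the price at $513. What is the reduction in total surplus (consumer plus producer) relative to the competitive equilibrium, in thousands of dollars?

12321

Equilibrium: 2222 - 3P = 6P - 2728, so 4950 = 9P and P* = 550, Q* = 572.
Because the ceiling (513) lies below the market-clearing price, it is binding.
At P = 513: Qd = 2222 - 3·513 = 683 and Qs = 6·513 - 2728 = 350.
Quantity traded falls to 350. At Q = 350 the demand price is (2222 - 350)/3 = 624 and the supply price is (2728 + 350)/6 = 513.
Deadweight loss = ½ · (624 - 513) · (572 - 350) = ½ · 111 · 222 = 12321.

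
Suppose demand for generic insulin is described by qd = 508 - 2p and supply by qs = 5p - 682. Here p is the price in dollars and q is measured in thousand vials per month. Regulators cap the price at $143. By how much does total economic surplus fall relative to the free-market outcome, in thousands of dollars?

6378.75

Without the control the market clears where 508 - 2p = 5p - 682, i.e. p* = 170 and q* = 168.
Because the ceiling (143) lies below the market-clearing price, it is binding.
At p = 143: qd = 508 - 2·143 = 222 and qs = 5·143 - 682 = 33.
Quantity traded falls to 33. At q = 33 the demand price is (508 - 33)/2 = 237.5 and the supply price is (682 + 33)/5 = 143.
Deadweight loss = ½ · (237.5 - 143) · (168 - 33) = ½ · 94.5 · 135 = 6378.75.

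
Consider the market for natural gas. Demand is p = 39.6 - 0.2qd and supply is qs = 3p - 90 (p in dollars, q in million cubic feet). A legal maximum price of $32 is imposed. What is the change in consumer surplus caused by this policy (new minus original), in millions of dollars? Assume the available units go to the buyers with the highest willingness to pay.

9.6

Rearranging demand gives qd = 198 - 5p. Equilibrium: 198 - 5p = 3p - 90, so 288 = 8p and p* = 36, q* = 18.
Since 32 < 36, the ceiling is binding.
At p = 32: qd = 198 - 5·32 = 38 and qs = 3·32 - 90 = 6.
Consumer surplus without the control is ½ · (39.6 - 36) · 18 = 32.4.
With the ceiling, 6 units are sold at 32 (assume they go to the highest-value buyers). The demand price at q = 6 is 38.4, so CS = ½ · [(39.6 - 32) + (38.4 - 32)] · 6 = 42.
Change in consumer surplus = 42 - 32.4 = 9.6.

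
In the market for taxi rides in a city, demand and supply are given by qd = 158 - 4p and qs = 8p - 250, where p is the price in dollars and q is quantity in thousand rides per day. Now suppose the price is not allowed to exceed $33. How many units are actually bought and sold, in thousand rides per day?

In a free market, 158 - 4p = 8p - 250 gives the equilibrium p* = 34, q* = 22.
Because the ceiling (33) lies below the market-clearing price, it is binding.
At p = 33: qd = 158 - 4·33 = 26 and qs = 8·33 - 250 = 14.
The quantity actually transacted is the short side, supply: 14.

14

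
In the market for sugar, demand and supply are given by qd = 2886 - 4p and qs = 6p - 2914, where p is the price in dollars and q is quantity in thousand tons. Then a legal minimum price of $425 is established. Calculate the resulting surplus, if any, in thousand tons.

0

In a free market, 2886 - 4p = 6p - 2914 gives the equilibrium p* = 580, q* = 566.
The floor of 425 is below the equilibrium price 580, so it is not binding; the market clears at p* = 580, q* = 566.
Since the control does not bind, there is no surplus.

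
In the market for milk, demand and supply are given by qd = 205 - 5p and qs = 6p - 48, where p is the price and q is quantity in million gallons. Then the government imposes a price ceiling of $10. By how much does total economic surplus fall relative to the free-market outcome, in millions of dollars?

Without the control the market clears where 205 - 5p = 6p - 48, i.e. p* = 23 and q* = 90.
Since 10 < 23, the ceiling is binding.
At p = 10: qd = 205 - 5·10 = 155 and qs = 6·10 - 48 = 12.
Quantity traded falls to 12. At q = 12 the demand price is (205 - 12)/5 = 38.6 and the supply price is (48 + 12)/6 = 10.
Deadweight loss = ½ · (38.6 - 10) · (90 - 12) = ½ · 28.6 · 78 = 1115.4.

1115.4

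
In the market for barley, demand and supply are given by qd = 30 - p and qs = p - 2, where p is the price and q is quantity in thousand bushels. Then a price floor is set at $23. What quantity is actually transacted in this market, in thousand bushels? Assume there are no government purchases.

Setting quantity demanded equal to quantity supplied, 30 - p = p - 2, gives p* = 16 and q* = 14.
The floor of 23 is above the equilibrium price 16, so it binds.
At p = 23: qd = 30 - 23 = 7 and qs = 23 - 2 = 21.
The quantity actually transacted is the short side, demand: 7.

7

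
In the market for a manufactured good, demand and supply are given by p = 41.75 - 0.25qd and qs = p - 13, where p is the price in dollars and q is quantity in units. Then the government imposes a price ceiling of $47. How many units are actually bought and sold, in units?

23

Rearranging demand gives qd = 167 - 4p. Without the control the market clears where 167 - 4p = p - 13, i.e. p* = 36 and q* = 23.
Since 47 is above p* = 36, the ceiling does not bind and the free-market outcome prevails.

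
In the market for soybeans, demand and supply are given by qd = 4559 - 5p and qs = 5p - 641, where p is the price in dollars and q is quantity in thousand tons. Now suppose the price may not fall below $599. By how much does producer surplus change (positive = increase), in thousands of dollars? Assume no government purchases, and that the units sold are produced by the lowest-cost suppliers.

In a free market, 4559 - 5p = 5p - 641 gives the equilibrium p* = 520, q* = 1959.
Since 599 > 520, the floor is binding.
At p = 599: qd = 4559 - 5·599 = 1564 and qs = 5·599 - 641 = 2354.
Producer surplus without the control is ½ · (520 - 128.2) · 1959 = 383768.1.
With the floor, 1564 units are sold at 599. The supply price at q = 1564 is 441, so PS = ½ · [(599 - 128.2) + (599 - 441)] · 1564 = 491721.6.
Change in producer surplus = 491721.6 - 383768.1 = 107953.5.

107953.5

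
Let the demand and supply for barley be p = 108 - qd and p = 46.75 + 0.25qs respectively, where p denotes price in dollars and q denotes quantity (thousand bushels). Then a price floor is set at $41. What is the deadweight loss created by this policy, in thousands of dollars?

Rearranging demand gives qd = 108 - p; rearranging supply gives qs = 4p - 187. Setting quantity demanded equal to quantity supplied, 108 - p = 4p - 187, gives p* = 59 and q* = 49.
Since 41 is below p* = 59, the floor does not bind and the free-market outcome prevails.
Since the control does not bind, no trades are prevented and deadweight loss is zero.

0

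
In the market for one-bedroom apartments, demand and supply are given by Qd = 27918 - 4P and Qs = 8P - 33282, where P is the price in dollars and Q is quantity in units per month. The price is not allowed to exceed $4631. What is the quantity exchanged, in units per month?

Equilibrium: 27918 - 4P = 8P - 33282, so 61200 = 12P and P* = 5100, Q* = 7518.
Since 4631 < 5100, the ceiling is binding.
At P = 4631: Qd = 27918 - 4·4631 = 9394 and Qs = 8·4631 - 33282 = 3766.
The quantity actually transacted is the short side, supply: 3766.

3766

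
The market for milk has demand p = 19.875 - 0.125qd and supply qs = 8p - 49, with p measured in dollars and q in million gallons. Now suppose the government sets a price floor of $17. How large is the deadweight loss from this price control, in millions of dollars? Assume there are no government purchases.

128

Rearranging demand gives qd = 159 - 8p. Equilibrium: 159 - 8p = 8p - 49, so 208 = 16p and p* = 13, q* = 55.
The floor of 17 is above the equilibrium price 13, so it binds.
At p = 17: qd = 159 - 8·17 = 23 and qs = 8·17 - 49 = 87.
Quantity traded falls to 23. At q = 23 the demand price is (159 - 23)/8 = 17 and the supply price is (49 + 23)/8 = 9.
Deadweight loss = ½ · (17 - 9) · (55 - 23) = ½ · 8 · 32 = 128.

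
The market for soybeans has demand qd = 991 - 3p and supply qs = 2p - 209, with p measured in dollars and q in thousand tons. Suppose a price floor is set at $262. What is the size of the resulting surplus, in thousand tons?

110

Equilibrium: 991 - 3p = 2p - 209, so 1200 = 5p and p* = 240, q* = 271.
Because the floor (262) lies above the market-clearing price, it is binding.
At p = 262: qd = 991 - 3·262 = 205 and qs = 2·262 - 209 = 315.
Surplus = qs - qd = 315 - 205 = 110.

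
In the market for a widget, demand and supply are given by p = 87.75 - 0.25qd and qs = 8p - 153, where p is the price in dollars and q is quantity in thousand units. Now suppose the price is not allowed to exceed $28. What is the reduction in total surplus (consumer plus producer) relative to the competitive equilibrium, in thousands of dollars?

2352

Rearranging demand gives qd = 351 - 4p. In a free market, 351 - 4p = 8p - 153 gives the equilibrium p* = 42, q* = 183.
The ceiling of 28 is below the equilibrium price 42, so it binds.
At p = 28: qd = 351 - 4·28 = 239 and qs = 8·28 - 153 = 71.
Quantity traded falls to 71. At q = 71 the demand price is (351 - 71)/4 = 70 and the supply price is (153 + 71)/8 = 28.
Deadweight loss = ½ · (70 - 28) · (183 - 71) = ½ · 42 · 112 = 2352.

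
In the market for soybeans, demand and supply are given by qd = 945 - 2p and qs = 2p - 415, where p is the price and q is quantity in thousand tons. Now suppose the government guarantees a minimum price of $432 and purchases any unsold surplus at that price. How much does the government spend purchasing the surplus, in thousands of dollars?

Without the control the market clears where 945 - 2p = 2p - 415, i.e. p* = 340 and q* = 265.
Since 432 > 340, the floor is binding.
At p = 432: qd = 945 - 2·432 = 81 and qs = 2·432 - 415 = 449.
Surplus = qs - qd = 368.
Government expenditure = surplus × support price = 368 × 432 = 158976.

158976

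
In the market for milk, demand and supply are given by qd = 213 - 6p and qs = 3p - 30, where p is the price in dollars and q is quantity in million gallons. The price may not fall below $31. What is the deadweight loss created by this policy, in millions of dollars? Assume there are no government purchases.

144

Without the control the market clears where 213 - 6p = 3p - 30, i.e. p* = 27 and q* = 51.
Since 31 > 27, the floor is binding.
At p = 31: qd = 213 - 6·31 = 27 and qs = 3·31 - 30 = 63.
Quantity traded falls to 27. At q = 27 the demand price is (213 - 27)/6 = 31 and the supply price is (30 + 27)/3 = 19.
Deadweight loss = ½ · (31 - 19) · (51 - 27) = ½ · 12 · 24 = 144.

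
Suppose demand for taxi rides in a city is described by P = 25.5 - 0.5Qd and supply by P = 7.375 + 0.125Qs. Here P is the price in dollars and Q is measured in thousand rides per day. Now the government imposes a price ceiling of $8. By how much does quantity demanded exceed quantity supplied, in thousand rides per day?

Rearranging demand gives Qd = 51 - 2P; rearranging supply gives Qs = 8P - 59. Without the control the market clears where 51 - 2P = 8P - 59, i.e. P* = 11 and Q* = 29.
The ceiling of 8 is below the equilibrium price 11, so it binds.
At P = 8: Qd = 51 - 2·8 = 35 and Qs = 8·8 - 59 = 5.
Shortage = Qd - Qs = 35 - 5 = 30.

30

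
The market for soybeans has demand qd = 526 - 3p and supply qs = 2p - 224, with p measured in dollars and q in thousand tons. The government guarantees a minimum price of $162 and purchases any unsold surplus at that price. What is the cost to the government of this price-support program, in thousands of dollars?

Without the control the market clears where 526 - 3p = 2p - 224, i.e. p* = 150 and q* = 76.
The floor of 162 is above the equilibrium price 150, so it binds.
At p = 162: qd = 526 - 3·162 = 40 and qs = 2·162 - 224 = 100.
Surplus = qs - qd = 60.
Government expenditure = surplus × support price = 60 × 162 = 9720.

9720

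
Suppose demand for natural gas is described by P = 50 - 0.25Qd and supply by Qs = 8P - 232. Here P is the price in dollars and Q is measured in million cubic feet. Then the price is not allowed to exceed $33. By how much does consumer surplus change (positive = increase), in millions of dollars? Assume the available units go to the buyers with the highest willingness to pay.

Rearranging demand gives Qd = 200 - 4P. Without the control the market clears where 200 - 4P = 8P - 232, i.e. P* = 36 and Q* = 56.
Since 33 < 36, the ceiling is binding.
At P = 33: Qd = 200 - 4·33 = 68 and Qs = 8·33 - 232 = 32.
Consumer surplus without the control is ½ · (50 - 36) · 56 = 392.
With the ceiling, 32 units are sold at 33 (assume they go to the highest-value buyers). The demand price at Q = 32 is 42, so CS = ½ · [(50 - 33) + (42 - 33)] · 32 = 416.
Change in consumer surplus = 416 - 392 = 24.

24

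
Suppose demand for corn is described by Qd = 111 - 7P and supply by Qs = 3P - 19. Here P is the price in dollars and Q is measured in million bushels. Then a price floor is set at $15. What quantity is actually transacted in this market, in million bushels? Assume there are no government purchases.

6

Without the control the market clears where 111 - 7P = 3P - 19, i.e. P* = 13 and Q* = 20.
Because the floor (15) lies above the market-clearing price, it is binding.
At P = 15: Qd = 111 - 7·15 = 6 and Qs = 3·15 - 19 = 26.
The quantity actually transacted is the short side, demand: 6.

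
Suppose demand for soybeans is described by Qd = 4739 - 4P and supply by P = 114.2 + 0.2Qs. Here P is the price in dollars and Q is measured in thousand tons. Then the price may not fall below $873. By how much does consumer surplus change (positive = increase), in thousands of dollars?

-513079

Rearranging supply gives Qs = 5P - 571. Without the control the market clears where 4739 - 4P = 5P - 571, i.e. P* = 590 and Q* = 2379.
Because the floor (873) lies above the market-clearing price, it is binding.
At P = 873: Qd = 4739 - 4·873 = 1247 and Qs = 5·873 - 571 = 3794.
Consumer surplus without the control is ½ · (1184.75 - 590) · 2379 = 707455.125.
With the floor, consumers buy 1247 units at 873, so CS = ½ · (1184.75 - 873) · 1247 = 194376.125.
Change in consumer surplus = 194376.125 - 707455.125 = -513079.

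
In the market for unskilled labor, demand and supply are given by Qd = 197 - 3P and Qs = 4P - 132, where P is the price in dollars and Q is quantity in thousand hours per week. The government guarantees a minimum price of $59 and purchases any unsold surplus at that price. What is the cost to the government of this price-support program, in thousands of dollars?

Without the control the market clears where 197 - 3P = 4P - 132, i.e. P* = 47 and Q* = 56.
Since 59 > 47, the floor is binding.
At P = 59: Qd = 197 - 3·59 = 20 and Qs = 4·59 - 132 = 104.
Surplus = Qs - Qd = 84.
Government expenditure = surplus × support price = 84 × 59 = 4956.

4956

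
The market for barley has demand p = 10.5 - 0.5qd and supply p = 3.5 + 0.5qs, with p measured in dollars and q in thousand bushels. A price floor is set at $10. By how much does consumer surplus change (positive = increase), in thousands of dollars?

-12

Rearranging demand gives qd = 21 - 2p; rearranging supply gives qs = 2p - 7. Equilibrium: 21 - 2p = 2p - 7, so 28 = 4p and p* = 7, q* = 7.
Since 10 > 7, the floor is binding.
At p = 10: qd = 21 - 2·10 = 1 and qs = 2·10 - 7 = 13.
Consumer surplus without the control is ½ · (10.5 - 7) · 7 = 12.25.
With the floor, consumers buy 1 units at 10, so CS = ½ · (10.5 - 10) · 1 = 0.25.
Change in consumer surplus = 0.25 - 12.25 = -12.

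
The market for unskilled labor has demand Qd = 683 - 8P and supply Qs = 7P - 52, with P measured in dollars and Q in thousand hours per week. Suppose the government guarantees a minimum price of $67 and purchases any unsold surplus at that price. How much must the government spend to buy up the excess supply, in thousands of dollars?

18090

Equilibrium: 683 - 8P = 7P - 52, so 735 = 15P and P* = 49, Q* = 291.
Because the floor (67) lies above the market-clearing price, it is binding.
At P = 67: Qd = 683 - 8·67 = 147 and Qs = 7·67 - 52 = 417.
Surplus = Qs - Qd = 270.
Government expenditure = surplus × support price = 270 × 67 = 18090.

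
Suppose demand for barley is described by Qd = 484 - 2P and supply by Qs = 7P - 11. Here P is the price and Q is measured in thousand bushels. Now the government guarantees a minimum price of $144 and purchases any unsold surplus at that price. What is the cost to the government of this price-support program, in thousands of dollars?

115344

Setting quantity demanded equal to quantity supplied, 484 - 2P = 7P - 11, gives P* = 55 and Q* = 374.
The floor of 144 is above the equilibrium price 55, so it binds.
At P = 144: Qd = 484 - 2·144 = 196 and Qs = 7·144 - 11 = 997.
Surplus = Qs - Qd = 801.
Government expenditure = surplus × support price = 801 × 144 = 115344.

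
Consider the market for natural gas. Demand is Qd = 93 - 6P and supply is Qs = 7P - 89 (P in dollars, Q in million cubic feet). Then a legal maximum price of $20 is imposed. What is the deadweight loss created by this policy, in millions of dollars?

Without the control the market clears where 93 - 6P = 7P - 89, i.e. P* = 14 and Q* = 9.
The ceiling of 20 is above the equilibrium price 14, so it is not binding; the market clears at P* = 14, Q* = 9.
Since the control does not bind, no trades are prevented and deadweight loss is zero.

0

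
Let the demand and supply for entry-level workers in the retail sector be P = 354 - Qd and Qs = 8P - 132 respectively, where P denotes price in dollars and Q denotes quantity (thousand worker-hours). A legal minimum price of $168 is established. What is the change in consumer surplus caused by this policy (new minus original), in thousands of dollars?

Rearranging demand gives Qd = 354 - P. Without the control the market clears where 354 - P = 8P - 132, i.e. P* = 54 and Q* = 300.
The floor of 168 is above the equilibrium price 54, so it binds.
At P = 168: Qd = 354 - 168 = 186 and Qs = 8·168 - 132 = 1212.
Consumer surplus without the control is ½ · (354 - 54) · 300 = 45000.
With the floor, consumers buy 186 units at 168, so CS = ½ · (354 - 168) · 186 = 17298.
Change in consumer surplus = 17298 - 45000 = -27702.

-27702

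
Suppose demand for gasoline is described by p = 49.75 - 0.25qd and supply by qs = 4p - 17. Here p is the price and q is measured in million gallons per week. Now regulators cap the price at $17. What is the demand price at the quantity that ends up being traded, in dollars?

Rearranging demand gives qd = 199 - 4p. In a free market, 199 - 4p = 4p - 17 gives the equilibrium p* = 27, q* = 91.
Since 17 < 27, the ceiling is binding.
At p = 17: qd = 199 - 4·17 = 131 and qs = 4·17 - 17 = 51.
Only 51 units reach the market. On the demand curve, the marginal buyer's willingness to pay at q = 51 is (199 - 51)/4 = 37.

37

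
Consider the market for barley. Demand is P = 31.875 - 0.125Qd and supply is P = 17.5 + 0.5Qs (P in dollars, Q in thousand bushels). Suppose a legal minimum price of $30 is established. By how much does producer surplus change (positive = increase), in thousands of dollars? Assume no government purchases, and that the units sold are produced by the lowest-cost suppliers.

-1

Rearranging demand gives Qd = 255 - 8P; rearranging supply gives Qs = 2P - 35. Setting quantity demanded equal to quantity supplied, 255 - 8P = 2P - 35, gives P* = 29 and Q* = 23.
The floor of 30 is above the equilibrium price 29, so it binds.
At P = 30: Qd = 255 - 8·30 = 15 and Qs = 2·30 - 35 = 25.
Producer surplus without the control is ½ · (29 - 17.5) · 23 = 132.25.
With the floor, 15 units are sold at 30. The supply price at Q = 15 is 25, so PS = ½ · [(30 - 17.5) + (30 - 25)] · 15 = 131.25.
Change in producer surplus = 131.25 - 132.25 = -1.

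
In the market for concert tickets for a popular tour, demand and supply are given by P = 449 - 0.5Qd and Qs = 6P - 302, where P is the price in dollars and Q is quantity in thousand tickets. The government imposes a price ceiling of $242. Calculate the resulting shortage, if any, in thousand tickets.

Rearranging demand gives Qd = 898 - 2P. In a free market, 898 - 2P = 6P - 302 gives the equilibrium P* = 150, Q* = 598.
Since 242 is above P* = 150, the ceiling does not bind and the free-market outcome prevails.
Since the control does not bind, there is no shortage.

0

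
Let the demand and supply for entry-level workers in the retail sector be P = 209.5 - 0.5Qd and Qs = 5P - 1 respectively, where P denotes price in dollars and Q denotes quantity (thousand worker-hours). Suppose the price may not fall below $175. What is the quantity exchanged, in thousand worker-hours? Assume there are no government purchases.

Rearranging demand gives Qd = 419 - 2P. Equilibrium: 419 - 2P = 5P - 1, so 420 = 7P and P* = 60, Q* = 299.
Since 175 > 60, the floor is binding.
At P = 175: Qd = 419 - 2·175 = 69 and Qs = 5·175 - 1 = 874.
The quantity actually transacted is the short side, demand: 69.

69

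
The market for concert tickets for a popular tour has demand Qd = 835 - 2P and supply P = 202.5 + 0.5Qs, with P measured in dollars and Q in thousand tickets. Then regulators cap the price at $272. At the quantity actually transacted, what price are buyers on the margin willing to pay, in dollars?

Rearranging supply gives Qs = 2P - 405. In a free market, 835 - 2P = 2P - 405 gives the equilibrium P* = 310, Q* = 215.
Because the ceiling (272) lies below the market-clearing price, it is binding.
At P = 272: Qd = 835 - 2·272 = 291 and Qs = 2·272 - 405 = 139.
Only 139 units reach the market. On the demand curve, the marginal buyer's willingness to pay at Q = 139 is (835 - 139)/2 = 348.

348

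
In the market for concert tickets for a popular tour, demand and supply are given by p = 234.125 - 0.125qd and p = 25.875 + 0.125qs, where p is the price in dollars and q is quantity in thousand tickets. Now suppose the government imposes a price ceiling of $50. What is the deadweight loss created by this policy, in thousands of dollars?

Rearranging demand gives qd = 1873 - 8p; rearranging supply gives qs = 8p - 207. In a free market, 1873 - 8p = 8p - 207 gives the equilibrium p* = 130, q* = 833.
Since 50 < 130, the ceiling is binding.
At p = 50: qd = 1873 - 8·50 = 1473 and qs = 8·50 - 207 = 193.
Quantity traded falls to 193. At q = 193 the demand price is (1873 - 193)/8 = 210 and the supply price is (207 + 193)/8 = 50.
Deadweight loss = ½ · (210 - 50) · (833 - 193) = ½ · 160 · 640 = 51200.

51200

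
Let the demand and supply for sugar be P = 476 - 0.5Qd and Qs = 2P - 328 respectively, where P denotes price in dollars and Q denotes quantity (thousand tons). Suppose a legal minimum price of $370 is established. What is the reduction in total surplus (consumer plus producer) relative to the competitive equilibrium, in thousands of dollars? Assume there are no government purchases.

5000

Rearranging demand gives Qd = 952 - 2P. Without the control the market clears where 952 - 2P = 2P - 328, i.e. P* = 320 and Q* = 312.
Since 370 > 320, the floor is binding.
At P = 370: Qd = 952 - 2·370 = 212 and Qs = 2·370 - 328 = 412.
Quantity traded falls to 212. At Q = 212 the demand price is (952 - 212)/2 = 370 and the supply price is (328 + 212)/2 = 270.
Deadweight loss = ½ · (370 - 270) · (312 - 212) = ½ · 100 · 100 = 5000.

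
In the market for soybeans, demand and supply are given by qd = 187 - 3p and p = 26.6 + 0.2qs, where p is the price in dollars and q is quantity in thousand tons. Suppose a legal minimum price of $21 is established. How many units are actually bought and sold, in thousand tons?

Rearranging supply gives qs = 5p - 133. In a free market, 187 - 3p = 5p - 133 gives the equilibrium p* = 40, q* = 67.
Since 21 is below p* = 40, the floor does not bind and the free-market outcome prevails.

67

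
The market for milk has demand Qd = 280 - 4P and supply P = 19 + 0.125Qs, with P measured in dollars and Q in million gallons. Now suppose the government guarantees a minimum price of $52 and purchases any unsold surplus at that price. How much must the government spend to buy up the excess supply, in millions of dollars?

Rearranging supply gives Qs = 8P - 152. Setting quantity demanded equal to quantity supplied, 280 - 4P = 8P - 152, gives P* = 36 and Q* = 136.
The floor of 52 is above the equilibrium price 36, so it binds.
At P = 52: Qd = 280 - 4·52 = 72 and Qs = 8·52 - 152 = 264.
Surplus = Qs - Qd = 192.
Government expenditure = surplus × support price = 192 × 52 = 9984.

9984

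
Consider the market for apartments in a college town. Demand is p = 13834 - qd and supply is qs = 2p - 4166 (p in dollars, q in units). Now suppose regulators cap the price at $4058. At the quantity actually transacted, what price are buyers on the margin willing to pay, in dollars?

Rearranging demand gives qd = 13834 - p. Equilibrium: 13834 - p = 2p - 4166, so 18000 = 3p and p* = 6000, q* = 7834.
Because the ceiling (4058) lies below the market-clearing price, it is binding.
At p = 4058: qd = 13834 - 4058 = 9776 and qs = 2·4058 - 4166 = 3950.
Only 3950 units reach the market. On the demand curve, the marginal buyer's willingness to pay at q = 3950 is (13834 - 3950) = 9884.

9884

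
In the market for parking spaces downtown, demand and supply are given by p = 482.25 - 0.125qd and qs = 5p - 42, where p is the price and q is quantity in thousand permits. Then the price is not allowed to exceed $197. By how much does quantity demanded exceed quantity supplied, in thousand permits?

Rearranging demand gives qd = 3858 - 8p. In a free market, 3858 - 8p = 5p - 42 gives the equilibrium p* = 300, q* = 1458.
The ceiling of 197 is below the equilibrium price 300, so it binds.
At p = 197: qd = 3858 - 8·197 = 2282 and qs = 5·197 - 42 = 943.
Shortage = qd - qs = 2282 - 943 = 1339.

1339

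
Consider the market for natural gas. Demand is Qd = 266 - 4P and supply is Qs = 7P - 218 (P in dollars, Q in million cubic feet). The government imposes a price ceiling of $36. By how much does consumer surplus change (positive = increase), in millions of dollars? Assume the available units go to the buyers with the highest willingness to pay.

-120

Setting quantity demanded equal to quantity supplied, 266 - 4P = 7P - 218, gives P* = 44 and Q* = 90.
Since 36 < 44, the ceiling is binding.
At P = 36: Qd = 266 - 4·36 = 122 and Qs = 7·36 - 218 = 34.
Consumer surplus without the control is ½ · (66.5 - 44) · 90 = 1012.5.
With the ceiling, 34 units are sold at 36 (assume they go to the highest-value buyers). The demand price at Q = 34 is 58, so CS = ½ · [(66.5 - 36) + (58 - 36)] · 34 = 892.5.
Change in consumer surplus = 892.5 - 1012.5 = -120.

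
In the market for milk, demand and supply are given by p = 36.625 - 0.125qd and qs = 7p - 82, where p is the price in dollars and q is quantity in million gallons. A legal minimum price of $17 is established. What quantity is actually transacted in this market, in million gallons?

93

Rearranging demand gives qd = 293 - 8p. Setting quantity demanded equal to quantity supplied, 293 - 8p = 7p - 82, gives p* = 25 and q* = 93.
The floor of 17 is below the equilibrium price 25, so it is not binding; the market clears at p* = 25, q* = 93.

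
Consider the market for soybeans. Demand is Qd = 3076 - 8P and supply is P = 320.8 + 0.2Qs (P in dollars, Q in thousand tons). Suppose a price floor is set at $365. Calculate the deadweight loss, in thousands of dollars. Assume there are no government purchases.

260

Rearranging supply gives Qs = 5P - 1604. Setting quantity demanded equal to quantity supplied, 3076 - 8P = 5P - 1604, gives P* = 360 and Q* = 196.
Since 365 > 360, the floor is binding.
At P = 365: Qd = 3076 - 8·365 = 156 and Qs = 5·365 - 1604 = 221.
Quantity traded falls to 156. At Q = 156 the demand price is (3076 - 156)/8 = 365 and the supply price is (1604 + 156)/5 = 352.
Deadweight loss = ½ · (365 - 352) · (196 - 156) = ½ · 13 · 40 = 260.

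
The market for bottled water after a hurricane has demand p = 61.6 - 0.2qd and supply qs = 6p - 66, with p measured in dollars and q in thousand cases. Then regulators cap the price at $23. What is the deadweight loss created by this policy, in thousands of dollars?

Rearranging demand gives qd = 308 - 5p. Equilibrium: 308 - 5p = 6p - 66, so 374 = 11p and p* = 34, q* = 138.
Since 23 < 34, the ceiling is binding.
At p = 23: qd = 308 - 5·23 = 193 and qs = 6·23 - 66 = 72.
Quantity traded falls to 72. At q = 72 the demand price is (308 - 72)/5 = 47.2 and the supply price is (66 + 72)/6 = 23.
Deadweight loss = ½ · (47.2 - 23) · (138 - 72) = ½ · 24.2 · 66 = 798.6.

798.6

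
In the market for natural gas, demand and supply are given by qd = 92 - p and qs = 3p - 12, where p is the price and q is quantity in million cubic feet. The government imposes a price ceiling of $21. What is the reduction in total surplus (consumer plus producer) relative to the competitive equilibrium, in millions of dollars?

150

Equilibrium: 92 - p = 3p - 12, so 104 = 4p and p* = 26, q* = 66.
Because the ceiling (21) lies below the market-clearing price, it is binding.
At p = 21: qd = 92 - 21 = 71 and qs = 3·21 - 12 = 51.
Quantity traded falls to 51. At q = 51 the demand price is 92 - 51 = 41 and the supply price is (12 + 51)/3 = 21.
Deadweight loss = ½ · (41 - 21) · (66 - 51) = ½ · 20 · 15 = 150.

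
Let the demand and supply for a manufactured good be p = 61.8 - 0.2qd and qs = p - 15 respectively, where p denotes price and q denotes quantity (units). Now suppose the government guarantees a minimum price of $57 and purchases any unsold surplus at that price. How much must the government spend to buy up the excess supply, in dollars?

1026

Rearranging demand gives qd = 309 - 5p. Setting quantity demanded equal to quantity supplied, 309 - 5p = p - 15, gives p* = 54 and q* = 39.
The floor of 57 is above the equilibrium price 54, so it binds.
At p = 57: qd = 309 - 5·57 = 24 and qs = 57 - 15 = 42.
Surplus = qs - qd = 18.
Government expenditure = surplus × support price = 18 × 57 = 1026.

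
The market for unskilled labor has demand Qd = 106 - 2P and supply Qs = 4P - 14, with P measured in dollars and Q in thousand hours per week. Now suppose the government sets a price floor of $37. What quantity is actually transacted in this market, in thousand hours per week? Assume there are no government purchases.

In a free market, 106 - 2P = 4P - 14 gives the equilibrium P* = 20, Q* = 66.
Since 37 > 20, the floor is binding.
At P = 37: Qd = 106 - 2·37 = 32 and Qs = 4·37 - 14 = 134.
The quantity actually transacted is the short side, demand: 32.

32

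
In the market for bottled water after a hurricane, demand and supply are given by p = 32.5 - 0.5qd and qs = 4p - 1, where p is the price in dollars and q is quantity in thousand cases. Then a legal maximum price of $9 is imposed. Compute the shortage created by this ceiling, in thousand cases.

12

Rearranging demand gives qd = 65 - 2p. Equilibrium: 65 - 2p = 4p - 1, so 66 = 6p and p* = 11, q* = 43.
Since 9 < 11, the ceiling is binding.
At p = 9: qd = 65 - 2·9 = 47 and qs = 4·9 - 1 = 35.
Shortage = qd - qs = 47 - 35 = 12.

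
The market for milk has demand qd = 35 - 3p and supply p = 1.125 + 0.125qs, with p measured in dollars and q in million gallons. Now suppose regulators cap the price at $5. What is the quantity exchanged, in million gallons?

23

Rearranging supply gives qs = 8p - 9. In a free market, 35 - 3p = 8p - 9 gives the equilibrium p* = 4, q* = 23.
The ceiling of 5 is above the equilibrium price 4, so it is not binding; the market clears at p* = 4, q* = 23.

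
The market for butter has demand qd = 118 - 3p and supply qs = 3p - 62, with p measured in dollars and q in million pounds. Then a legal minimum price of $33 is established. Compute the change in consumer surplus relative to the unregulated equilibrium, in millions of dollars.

-70.5

Without the control the market clears where 118 - 3p = 3p - 62, i.e. p* = 30 and q* = 28.
The floor of 33 is above the equilibrium price 30, so it binds.
At p = 33: qd = 118 - 3·33 = 19 and qs = 3·33 - 62 = 37.
Consumer surplus without the control is ½ · (118/3 - 30) · 28 = 392/3.
With the floor, consumers buy 19 units at 33, so CS = ½ · (118/3 - 33) · 19 = 361/6.
Change in consumer surplus = 361/6 - 392/3 = -70.5.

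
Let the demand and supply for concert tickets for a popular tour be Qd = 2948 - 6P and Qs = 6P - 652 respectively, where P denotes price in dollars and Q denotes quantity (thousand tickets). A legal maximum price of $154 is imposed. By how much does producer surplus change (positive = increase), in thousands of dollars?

-103660

Without the control the market clears where 2948 - 6P = 6P - 652, i.e. P* = 300 and Q* = 1148.
Since 154 < 300, the ceiling is binding.
At P = 154: Qd = 2948 - 6·154 = 2024 and Qs = 6·154 - 652 = 272.
Producer surplus without the control is ½ · (300 - 326/3) · 1148 = 329476/3.
With the ceiling, producers sell 272 units at 154, so PS = ½ · (154 - 326/3) · 272 = 18496/3.
Change in producer surplus = 18496/3 - 329476/3 = -103660.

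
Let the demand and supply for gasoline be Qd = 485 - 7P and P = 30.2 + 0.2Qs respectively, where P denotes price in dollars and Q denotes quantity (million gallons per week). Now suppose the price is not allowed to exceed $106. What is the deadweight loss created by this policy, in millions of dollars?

0

Rearranging supply gives Qs = 5P - 151. Without the control the market clears where 485 - 7P = 5P - 151, i.e. P* = 53 and Q* = 114.
The ceiling of 106 is above the equilibrium price 53, so it is not binding; the market clears at P* = 53, Q* = 114.
Since the control does not bind, no trades are prevented and deadweight loss is zero.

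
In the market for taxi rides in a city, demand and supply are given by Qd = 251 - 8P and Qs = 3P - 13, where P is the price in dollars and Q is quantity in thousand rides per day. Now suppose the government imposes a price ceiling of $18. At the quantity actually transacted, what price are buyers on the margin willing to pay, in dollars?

26.25

In a free market, 251 - 8P = 3P - 13 gives the equilibrium P* = 24, Q* = 59.
Since 18 < 24, the ceiling is binding.
At P = 18: Qd = 251 - 8·18 = 107 and Qs = 3·18 - 13 = 41.
Only 41 units reach the market. On the demand curve, the marginal buyer's willingness to pay at Q = 41 is (251 - 41)/8 = 26.25.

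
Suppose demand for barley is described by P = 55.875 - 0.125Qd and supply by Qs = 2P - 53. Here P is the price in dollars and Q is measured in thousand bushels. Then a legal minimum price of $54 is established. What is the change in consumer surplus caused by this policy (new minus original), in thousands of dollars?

-124

Rearranging demand gives Qd = 447 - 8P. Setting quantity demanded equal to quantity supplied, 447 - 8P = 2P - 53, gives P* = 50 and Q* = 47.
Because the floor (54) lies above the market-clearing price, it is binding.
At P = 54: Qd = 447 - 8·54 = 15 and Qs = 2·54 - 53 = 55.
Consumer surplus without the control is ½ · (55.875 - 50) · 47 = 138.0625.
With the floor, consumers buy 15 units at 54, so CS = ½ · (55.875 - 54) · 15 = 14.0625.
Change in consumer surplus = 14.0625 - 138.0625 = -124.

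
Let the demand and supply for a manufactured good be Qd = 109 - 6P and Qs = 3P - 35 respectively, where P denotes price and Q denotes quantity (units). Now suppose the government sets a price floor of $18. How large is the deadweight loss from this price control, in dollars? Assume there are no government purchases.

Setting quantity demanded equal to quantity supplied, 109 - 6P = 3P - 35, gives P* = 16 and Q* = 13.
Since 18 > 16, the floor is binding.
At P = 18: Qd = 109 - 6·18 = 1 and Qs = 3·18 - 35 = 19.
Quantity traded falls to 1. At Q = 1 the demand price is (109 - 1)/6 = 18 and the supply price is (35 + 1)/3 = 12.
Deadweight loss = ½ · (18 - 12) · (13 - 1) = ½ · 6 · 12 = 36.

36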